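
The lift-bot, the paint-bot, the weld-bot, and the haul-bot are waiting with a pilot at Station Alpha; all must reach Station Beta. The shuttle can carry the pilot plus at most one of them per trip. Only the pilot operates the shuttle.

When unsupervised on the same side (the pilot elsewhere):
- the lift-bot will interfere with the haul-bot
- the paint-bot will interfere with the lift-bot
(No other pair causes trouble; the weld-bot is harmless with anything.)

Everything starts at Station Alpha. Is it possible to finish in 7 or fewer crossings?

Counting alone: the pilot can take at most 1 across per trip to Station Beta, so moving all 4 needs at least 4 loaded trips out, with a return between consecutive ones — at least 7 crossings.
The safety rule pushes this higher. Following every safe sequence of crossings, the most of the 4 that can be at Station Beta as the shuttle arrives there on crossing 7 is 3 — never all 4.
So the move cannot be finished within 7 crossings. (The shortest complete plan takes 9:)
1. Pilot goes to Station Beta with the lift-bot.  [Station Alpha: the haul-bot, the paint-bot, the weld-bot | Station Beta: the lift-bot]
2. Pilot goes back to Station Alpha alone.  [Station Alpha: the haul-bot, the paint-bot, the weld-bot | Station Beta: the lift-bot]
3. Pilot goes to Station Beta with the paint-bot.  [Station Alpha: the haul-bot, the weld-bot | Station Beta: the lift-bot, the paint-bot]
4. Pilot goes back to Station Alpha with the lift-bot.  [Station Alpha: the haul-bot, the lift-bot, the weld-bot | Station Beta: the paint-bot]
5. Pilot goes to Station Beta with the haul-bot.  [Station Alpha: the lift-bot, the weld-bot | Station Beta: the haul-bot, the paint-bot]
6. Pilot goes back to Station Alpha alone.  [Station Alpha: the lift-bot, the weld-bot | Station Beta: the haul-bot, the paint-bot]
7. Pilot goes to Station Beta with the weld-bot.  [Station Alpha: the lift-bot | Station Beta: the haul-bot, the paint-bot, the weld-bot]
8. Pilot goes back to Station Alpha alone.  [Station Alpha: the lift-bot | Station Beta: the haul-bot, the paint-bot, the weld-bot]
9. Pilot goes to Station Beta with the lift-bot.  [Station Alpha: — | Station Beta: the haul-bot, the lift-bot, the paint-bot, the weld-bot]

No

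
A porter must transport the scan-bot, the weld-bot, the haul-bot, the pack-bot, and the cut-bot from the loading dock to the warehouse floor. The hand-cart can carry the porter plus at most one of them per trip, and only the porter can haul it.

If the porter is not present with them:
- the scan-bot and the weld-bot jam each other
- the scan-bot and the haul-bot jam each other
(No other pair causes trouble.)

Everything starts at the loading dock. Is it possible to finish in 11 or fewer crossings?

Yes — this plan uses 11 crossings (≤ 11):
1. Porter goes to the warehouse floor with the scan-bot.
2. Porter goes back to the loading dock alone.
3. Porter goes to the warehouse floor with the weld-bot.
4. Porter goes back to the loading dock with the scan-bot.
5. Porter goes to the warehouse floor with the haul-bot.
6. Porter goes back to the loading dock alone.
7. Porter goes to the warehouse floor with the pack-bot.
8. Porter goes back to the loading dock alone.
9. Porter goes to the warehouse floor with the cut-bot.
10. Porter goes back to the loading dock alone.
11. Porter goes to the warehouse floor with the scan-bot.

Yes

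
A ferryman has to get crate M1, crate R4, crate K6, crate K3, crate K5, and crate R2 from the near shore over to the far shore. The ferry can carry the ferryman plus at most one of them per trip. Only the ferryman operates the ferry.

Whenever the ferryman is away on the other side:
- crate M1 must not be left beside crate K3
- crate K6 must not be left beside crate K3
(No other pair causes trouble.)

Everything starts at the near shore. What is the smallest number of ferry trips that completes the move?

13

Counting alone: the ferryman can take at most 1 across per trip to the far shore, so moving all 6 needs at least 6 loaded trips out, with a return between consecutive ones — at least 11 crossings.
The safety rule pushes this higher. Following every safe sequence of crossings, the most of the 6 that can be at the far shore as the ferry arrives there on crossing 11 is 5 — never all 6.
So no plan with fewer than 13 crossings exists, and this one achieves 13:
1. Ferryman goes to the far shore with crate K3.
2. Ferryman goes back to the near shore alone.
3. Ferryman goes to the far shore with crate M1.
4. Ferryman goes back to the near shore with crate K3.
5. Ferryman goes to the far shore with crate K6.
6. Ferryman goes back to the near shore alone.
7. Ferryman goes to the far shore with crate R4.
8. Ferryman goes back to the near shore alone.
9. Ferryman goes to the far shore with crate K5.
10. Ferryman goes back to the near shore alone.
11. Ferryman goes to the far shore with crate R2.
12. Ferryman goes back to the near shore alone.
13. Ferryman goes to the far shore with crate K3.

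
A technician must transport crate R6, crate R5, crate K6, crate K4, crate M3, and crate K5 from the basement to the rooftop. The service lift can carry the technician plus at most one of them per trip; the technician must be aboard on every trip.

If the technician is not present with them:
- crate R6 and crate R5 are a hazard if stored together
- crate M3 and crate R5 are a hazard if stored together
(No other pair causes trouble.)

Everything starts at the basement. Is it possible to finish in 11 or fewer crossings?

Counting alone: the technician can take at most 1 across per trip to the rooftop, so moving all 6 needs at least 6 loaded trips out, with a return between consecutive ones — at least 11 crossings.
The safety rule pushes this higher. Following every safe sequence of crossings, the most of the 6 that can be at the rooftop as the service lift arrives there on crossing 11 is 5 — never all 6.
So the move cannot be finished within 11 crossings. (The shortest complete plan takes 13:)
1. Technician goes to the rooftop with crate R5.  [the basement: crate K4, crate K5, crate K6, crate M3, crate R6 | the rooftop: crate R5]
2. Technician goes back to the basement alone.  [the basement: crate K4, crate K5, crate K6, crate M3, crate R6 | the rooftop: crate R5]
3. Technician goes to the rooftop with crate R6.  [the basement: crate K4, crate K5, crate K6, crate M3 | the rooftop: crate R5, crate R6]
4. Technician goes back to the basement with crate R5.  [the basement: crate K4, crate K5, crate K6, crate M3, crate R5 | the rooftop: crate R6]
5. Technician goes to the rooftop with crate M3.  [the basement: crate K4, crate K5, crate K6, crate R5 | the rooftop: crate M3, crate R6]
6. Technician goes back to the basement alone.  [the basement: crate K4, crate K5, crate K6, crate R5 | the rooftop: crate M3, crate R6]
7. Technician goes to the rooftop with crate K6.  [the basement: crate K4, crate K5, crate R5 | the rooftop: crate K6, crate M3, crate R6]
8. Technician goes back to the basement alone.  [the basement: crate K4, crate K5, crate R5 | the rooftop: crate K6, crate M3, crate R6]
9. Technician goes to the rooftop with crate K4.  [the basement: crate K5, crate R5 | the rooftop: crate K4, crate K6, crate M3, crate R6]
10. Technician goes back to the basement alone.  [the basement: crate K5, crate R5 | the rooftop: crate K4, crate K6, crate M3, crate R6]
11. Technician goes to the rooftop with crate K5.  [the basement: crate R5 | the rooftop: crate K4, crate K5, crate K6, crate M3, crate R6]
12. Technician goes back to the basement alone.  [the basement: crate R5 | the rooftop: crate K4, crate K5, crate K6, crate M3, crate R6]
13. Technician goes to the rooftop with crate R5.  [the basement: — | the rooftop: crate K4, crate K5, crate K6, crate M3, crate R5, crate R6]

No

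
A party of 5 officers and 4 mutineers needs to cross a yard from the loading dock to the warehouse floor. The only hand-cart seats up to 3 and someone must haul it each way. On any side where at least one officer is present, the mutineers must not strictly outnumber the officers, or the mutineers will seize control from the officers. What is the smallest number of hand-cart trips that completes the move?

Counting alone: each trip to the warehouse floor takes at most 3 across and each return brings at least 1 back, so after t trips out (and t−1 returns) at most 3t − (t−1) of the 9 are across; that first reaches 9 at t = 4, so at least 7 crossings are needed.
The plan below uses exactly 7 crossings, so it is optimal:
1. 3 mutineers → the warehouse floor.  (the loading dock: 5O 1M; the warehouse floor: 0O 3M)
2. 1 mutineer ← the loading dock.  (the loading dock: 5O 2M; the warehouse floor: 0O 2M)
3. 3 officers → the warehouse floor.  (the loading dock: 2O 2M; the warehouse floor: 3O 2M)
4. 1 officer ← the loading dock.  (the loading dock: 3O 2M; the warehouse floor: 2O 2M)
5. 2 officers and 1 mutineer → the warehouse floor.  (the loading dock: 1O 1M; the warehouse floor: 4O 3M)
6. 1 officer ← the loading dock.  (the loading dock: 2O 1M; the warehouse floor: 3O 3M)
7. 2 officers and 1 mutineer → the warehouse floor.  (the loading dock: 0O 0M; the warehouse floor: 5O 4M)

7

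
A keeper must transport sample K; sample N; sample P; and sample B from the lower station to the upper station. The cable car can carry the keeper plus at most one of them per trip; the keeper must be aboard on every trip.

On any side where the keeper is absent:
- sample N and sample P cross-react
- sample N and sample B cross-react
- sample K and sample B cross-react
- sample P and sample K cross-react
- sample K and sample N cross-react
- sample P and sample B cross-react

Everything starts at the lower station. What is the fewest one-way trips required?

Whatever the first load, the items left behind include a forbidden pair without the keeper. No opening move is safe, so no plan exists.

impossible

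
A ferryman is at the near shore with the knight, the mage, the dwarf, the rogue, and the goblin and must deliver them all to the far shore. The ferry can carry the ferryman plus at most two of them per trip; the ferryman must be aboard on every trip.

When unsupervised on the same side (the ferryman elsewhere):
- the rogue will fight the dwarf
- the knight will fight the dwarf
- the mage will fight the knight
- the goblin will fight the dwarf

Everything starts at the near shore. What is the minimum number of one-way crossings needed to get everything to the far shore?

Counting alone: the ferryman can take at most 2 across per trip to the far shore, so moving all 5 needs at least 3 loaded trips out, with a return between consecutive ones — at least 5 crossings.
The plan below uses exactly 5 crossings, so it is optimal:
1. Ferryman goes to the far shore with the dwarf and the knight.
2. Ferryman goes back to the near shore with the dwarf.
3. Ferryman goes to the far shore with the goblin and the rogue.
4. Ferryman goes back to the near shore alone.
5. Ferryman goes to the far shore with the dwarf and the mage.

5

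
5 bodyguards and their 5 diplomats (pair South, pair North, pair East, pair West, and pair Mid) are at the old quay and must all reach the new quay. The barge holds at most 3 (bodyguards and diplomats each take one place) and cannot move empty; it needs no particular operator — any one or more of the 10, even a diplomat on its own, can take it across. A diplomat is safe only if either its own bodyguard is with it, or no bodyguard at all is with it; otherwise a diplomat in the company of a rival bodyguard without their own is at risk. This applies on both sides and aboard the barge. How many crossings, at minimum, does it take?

Counting alone: each trip to the new quay takes at most 3 across and each return brings at least 1 back, so after t trips out (and t−1 returns) at most 3t − (t−1) of the 10 are across; that first reaches 10 at t = 5, so at least 9 crossings are needed.
The safety rule pushes this higher. Following every safe sequence of crossings, the most of the 10 that can be at the new quay as the barge arrives there on crossing 9 is 9 — never all 10.
So no plan with fewer than 11 crossings exists, and this one achieves 11:
1. bodyguard South and diplomat South cross → the new quay.
2. bodyguard South crosses ← the old quay.
3. diplomat East, diplomat North, and diplomat West cross → the new quay.
4. diplomat South crosses ← the old quay.
5. bodyguard East, bodyguard North, and bodyguard West cross → the new quay.
6. bodyguard North and diplomat North cross ← the old quay.
7. bodyguard Mid, bodyguard North, and bodyguard South cross → the new quay.
8. diplomat East crosses ← the old quay.
9. diplomat North and diplomat South cross → the new quay.
10. diplomat South crosses ← the old quay.
11. diplomat East, diplomat Mid, and diplomat South cross → the new quay.

11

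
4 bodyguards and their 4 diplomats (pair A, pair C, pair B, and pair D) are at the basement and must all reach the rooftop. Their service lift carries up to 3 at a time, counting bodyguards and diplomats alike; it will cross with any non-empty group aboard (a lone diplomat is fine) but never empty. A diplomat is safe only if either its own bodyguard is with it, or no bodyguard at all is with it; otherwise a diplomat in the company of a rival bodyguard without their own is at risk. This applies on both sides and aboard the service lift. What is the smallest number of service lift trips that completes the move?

9

Counting alone: each trip to the rooftop takes at most 3 across and each return brings at least 1 back, so after t trips out (and t−1 returns) at most 3t − (t−1) of the 8 are across; that first reaches 8 at t = 4, so at least 7 crossings are needed.
The safety rule pushes this higher. Following every safe sequence of crossings, the most of the 8 that can be at the rooftop as the service lift arrives there on crossing 7 is 7 — never all 8.
So no plan with fewer than 9 crossings exists, and this one achieves 9:
1. bodyguard A and diplomat A cross → the rooftop.
2. bodyguard A crosses ← the basement.
3. bodyguard A, bodyguard C, and diplomat C cross → the rooftop.
4. bodyguard A and diplomat A cross ← the basement.
5. bodyguard A, bodyguard B, and bodyguard D cross → the rooftop.
6. diplomat C crosses ← the basement.
7. diplomat A and diplomat C cross → the rooftop.
8. diplomat A crosses ← the basement.
9. diplomat A, diplomat B, and diplomat D cross → the rooftop.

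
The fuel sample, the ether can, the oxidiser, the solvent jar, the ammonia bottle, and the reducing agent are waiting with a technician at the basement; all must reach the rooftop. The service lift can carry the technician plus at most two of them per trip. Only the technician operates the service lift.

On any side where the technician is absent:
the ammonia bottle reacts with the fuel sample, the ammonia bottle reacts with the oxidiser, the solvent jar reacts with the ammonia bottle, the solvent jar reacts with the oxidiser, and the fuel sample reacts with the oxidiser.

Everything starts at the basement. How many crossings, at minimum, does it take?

9

Counting alone: the technician can take at most 2 across per trip to the rooftop, so moving all 6 needs at least 3 loaded trips out, with a return between consecutive ones — at least 5 crossings.
The safety rule pushes this higher. Following every safe sequence of crossings, the most of the 6 that can be at the rooftop as the service lift arrives there on crossings 5, 7 is 4, 5 respectively — never all 6.
So no plan with fewer than 9 crossings exists, and this one achieves 9:
1. Technician goes to the rooftop with the ammonia bottle and the oxidiser.  [the basement: the ether can, the fuel sample, the reducing agent, the solvent jar | the rooftop: the ammonia bottle, the oxidiser]
2. Technician goes back to the basement with the oxidiser.  [the basement: the ether can, the fuel sample, the oxidiser, the reducing agent, the solvent jar | the rooftop: the ammonia bottle]
3. Technician goes to the rooftop with the fuel sample and the solvent jar.  [the basement: the ether can, the oxidiser, the reducing agent | the rooftop: the ammonia bottle, the fuel sample, the solvent jar]
4. Technician goes back to the basement with the ammonia bottle.  [the basement: the ammonia bottle, the ether can, the oxidiser, the reducing agent | the rooftop: the fuel sample, the solvent jar]
5. Technician goes to the rooftop with the ether can and the oxidiser.  [the basement: the ammonia bottle, the reducing agent | the rooftop: the ether can, the fuel sample, the oxidiser, the solvent jar]
6. Technician goes back to the basement with the oxidiser.  [the basement: the ammonia bottle, the oxidiser, the reducing agent | the rooftop: the ether can, the fuel sample, the solvent jar]
7. Technician goes to the rooftop with the oxidiser and the reducing agent.  [the basement: the ammonia bottle | the rooftop: the ether can, the fuel sample, the oxidiser, the reducing agent, the solvent jar]
8. Technician goes back to the basement with the oxidiser.  [the basement: the ammonia bottle, the oxidiser | the rooftop: the ether can, the fuel sample, the reducing agent, the solvent jar]
9. Technician goes to the rooftop with the ammonia bottle and the oxidiser.  [the basement: — | the rooftop: the ammonia bottle, the ether can, the fuel sample, the oxidiser, the reducing agent, the solvent jar]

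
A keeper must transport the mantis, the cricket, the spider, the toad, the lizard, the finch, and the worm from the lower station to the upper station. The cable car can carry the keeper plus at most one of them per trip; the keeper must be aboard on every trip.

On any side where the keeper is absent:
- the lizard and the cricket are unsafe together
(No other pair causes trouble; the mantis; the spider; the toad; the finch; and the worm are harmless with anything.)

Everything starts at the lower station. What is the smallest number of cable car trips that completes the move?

Counting alone: the keeper can take at most 1 across per trip to the upper station, so moving all 7 needs at least 7 loaded trips out, with a return between consecutive ones — at least 13 crossings.
The plan below uses exactly 13 crossings, so it is optimal:
1. Keeper goes to the upper station with the cricket.
2. Keeper goes back to the lower station alone.
3. Keeper goes to the upper station with the mantis.
4. Keeper goes back to the lower station alone.
5. Keeper goes to the upper station with the spider.
6. Keeper goes back to the lower station alone.
7. Keeper goes to the upper station with the toad.
8. Keeper goes back to the lower station alone.
9. Keeper goes to the upper station with the finch.
10. Keeper goes back to the lower station alone.
11. Keeper goes to the upper station with the worm.
12. Keeper goes back to the lower station alone.
13. Keeper goes to the upper station with the lizard.

13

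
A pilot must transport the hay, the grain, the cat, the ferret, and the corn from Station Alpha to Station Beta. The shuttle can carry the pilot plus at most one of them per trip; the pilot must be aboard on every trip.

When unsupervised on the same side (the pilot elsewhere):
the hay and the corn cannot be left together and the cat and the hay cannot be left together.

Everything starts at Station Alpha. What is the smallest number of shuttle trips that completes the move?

11

Counting alone: the pilot can take at most 1 across per trip to Station Beta, so moving all 5 needs at least 5 loaded trips out, with a return between consecutive ones — at least 9 crossings.
The safety rule pushes this higher. Following every safe sequence of crossings, the most of the 5 that can be at Station Beta as the shuttle arrives there on crossing 9 is 4 — never all 5.
So no plan with fewer than 11 crossings exists, and this one achieves 11:
1. Pilot goes to Station Beta with the hay.  [Station Alpha: the cat, the corn, the ferret, the grain | Station Beta: the hay]
2. Pilot goes back to Station Alpha alone.  [Station Alpha: the cat, the corn, the ferret, the grain | Station Beta: the hay]
3. Pilot goes to Station Beta with the grain.  [Station Alpha: the cat, the corn, the ferret | Station Beta: the grain, the hay]
4. Pilot goes back to Station Alpha alone.  [Station Alpha: the cat, the corn, the ferret | Station Beta: the grain, the hay]
5. Pilot goes to Station Beta with the cat.  [Station Alpha: the corn, the ferret | Station Beta: the cat, the grain, the hay]
6. Pilot goes back to Station Alpha with the hay.  [Station Alpha: the corn, the ferret, the hay | Station Beta: the cat, the grain]
7. Pilot goes to Station Beta with the corn.  [Station Alpha: the ferret, the hay | Station Beta: the cat, the corn, the grain]
8. Pilot goes back to Station Alpha alone.  [Station Alpha: the ferret, the hay | Station Beta: the cat, the corn, the grain]
9. Pilot goes to Station Beta with the ferret.  [Station Alpha: the hay | Station Beta: the cat, the corn, the ferret, the grain]
10. Pilot goes back to Station Alpha alone.  [Station Alpha: the hay | Station Beta: the cat, the corn, the ferret, the grain]
11. Pilot goes to Station Beta with the hay.  [Station Alpha: — | Station Beta: the cat, the corn, the ferret, the grain, the hay]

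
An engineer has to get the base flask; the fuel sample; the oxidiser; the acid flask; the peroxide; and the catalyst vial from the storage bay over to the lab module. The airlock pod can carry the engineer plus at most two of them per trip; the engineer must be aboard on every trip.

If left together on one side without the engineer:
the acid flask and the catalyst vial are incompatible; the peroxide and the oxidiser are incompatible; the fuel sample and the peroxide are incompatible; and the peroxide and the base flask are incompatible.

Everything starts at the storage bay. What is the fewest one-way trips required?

7

Counting alone: the engineer can take at most 2 across per trip to the lab module, so moving all 6 needs at least 3 loaded trips out, with a return between consecutive ones — at least 5 crossings.
The safety rule pushes this higher. Following every safe sequence of crossings, the most of the 6 that can be at the lab module as the airlock pod arrives there on crossing 5 is 5 — never all 6.
So no plan with fewer than 7 crossings exists, and this one achieves 7:
1. Engineer goes to the lab module with the acid flask and the peroxide.
2. Engineer goes back to the storage bay alone.
3. Engineer goes to the lab module with the base flask.
4. Engineer goes back to the storage bay with the peroxide.
5. Engineer goes to the lab module with the fuel sample and the oxidiser.
6. Engineer goes back to the storage bay alone.
7. Engineer goes to the lab module with the catalyst vial and the peroxide.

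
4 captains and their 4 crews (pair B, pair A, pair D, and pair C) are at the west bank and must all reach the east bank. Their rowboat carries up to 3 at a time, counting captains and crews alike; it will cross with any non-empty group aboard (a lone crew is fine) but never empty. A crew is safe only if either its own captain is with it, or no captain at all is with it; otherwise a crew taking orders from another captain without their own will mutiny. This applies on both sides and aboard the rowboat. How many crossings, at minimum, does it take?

9

Counting alone: each trip to the east bank takes at most 3 across and each return brings at least 1 back, so after t trips out (and t−1 returns) at most 3t − (t−1) of the 8 are across; that first reaches 8 at t = 4, so at least 7 crossings are needed.
The safety rule pushes this higher. Following every safe sequence of crossings, the most of the 8 that can be at the east bank as the rowboat arrives there on crossing 7 is 7 — never all 8.
So no plan with fewer than 9 crossings exists, and this one achieves 9:
1. captain B and crew B cross → the east bank.
2. captain B crosses ← the west bank.
3. captain A, captain B, and crew A cross → the east bank.
4. captain B and crew B cross ← the west bank.
5. captain B, captain C, and captain D cross → the east bank.
6. crew A crosses ← the west bank.
7. crew A and crew B cross → the east bank.
8. crew B crosses ← the west bank.
9. crew B, crew C, and crew D cross → the east bank.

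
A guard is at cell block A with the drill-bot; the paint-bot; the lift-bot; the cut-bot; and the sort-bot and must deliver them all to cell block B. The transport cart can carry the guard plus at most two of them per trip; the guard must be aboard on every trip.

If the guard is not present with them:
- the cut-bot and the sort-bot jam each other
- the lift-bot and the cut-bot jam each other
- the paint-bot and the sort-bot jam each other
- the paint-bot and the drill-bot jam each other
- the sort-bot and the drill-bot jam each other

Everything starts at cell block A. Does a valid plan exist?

Whatever the first load, the items left behind include a forbidden pair without the guard. No opening move is safe, so no plan exists.

No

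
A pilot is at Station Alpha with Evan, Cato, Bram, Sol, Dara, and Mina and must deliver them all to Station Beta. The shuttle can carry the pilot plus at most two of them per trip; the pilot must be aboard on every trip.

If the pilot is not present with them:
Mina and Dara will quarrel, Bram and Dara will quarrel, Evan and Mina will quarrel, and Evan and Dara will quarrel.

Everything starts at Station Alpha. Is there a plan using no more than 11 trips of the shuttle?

Yes — this plan uses 9 crossings (≤ 11):
1. Pilot goes to Station Beta with Dara and Evan.
2. Pilot goes back to Station Alpha with Evan.
3. Pilot goes to Station Beta with Cato and Evan.
4. Pilot goes back to Station Alpha with Evan.
5. Pilot goes to Station Beta with Bram and Evan.
6. Pilot goes back to Station Alpha with Dara.
7. Pilot goes to Station Beta with Dara and Sol.
8. Pilot goes back to Station Alpha with Dara.
9. Pilot goes to Station Beta with Dara and Mina.

Yes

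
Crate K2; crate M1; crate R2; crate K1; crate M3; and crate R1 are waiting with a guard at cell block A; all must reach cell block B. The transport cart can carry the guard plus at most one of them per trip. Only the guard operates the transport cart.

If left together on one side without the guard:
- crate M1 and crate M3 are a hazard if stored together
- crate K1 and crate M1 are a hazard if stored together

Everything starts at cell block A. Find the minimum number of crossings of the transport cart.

13

Counting alone: the guard can take at most 1 across per trip to cell block B, so moving all 6 needs at least 6 loaded trips out, with a return between consecutive ones — at least 11 crossings.
The safety rule pushes this higher. Following every safe sequence of crossings, the most of the 6 that can be at cell block B as the transport cart arrives there on crossing 11 is 5 — never all 6.
So no plan with fewer than 13 crossings exists, and this one achieves 13:
1. Guard goes to cell block B with crate M1.  [cell block A: crate K1, crate K2, crate M3, crate R1, crate R2 | cell block B: crate M1]
2. Guard goes back to cell block A alone.  [cell block A: crate K1, crate K2, crate M3, crate R1, crate R2 | cell block B: crate M1]
3. Guard goes to cell block B with crate K2.  [cell block A: crate K1, crate M3, crate R1, crate R2 | cell block B: crate K2, crate M1]
4. Guard goes back to cell block A alone.  [cell block A: crate K1, crate M3, crate R1, crate R2 | cell block B: crate K2, crate M1]
5. Guard goes to cell block B with crate R2.  [cell block A: crate K1, crate M3, crate R1 | cell block B: crate K2, crate M1, crate R2]
6. Guard goes back to cell block A alone.  [cell block A: crate K1, crate M3, crate R1 | cell block B: crate K2, crate M1, crate R2]
7. Guard goes to cell block B with crate K1.  [cell block A: crate M3, crate R1 | cell block B: crate K1, crate K2, crate M1, crate R2]
8. Guard goes back to cell block A with crate M1.  [cell block A: crate M1, crate M3, crate R1 | cell block B: crate K1, crate K2, crate R2]
9. Guard goes to cell block B with crate M3.  [cell block A: crate M1, crate R1 | cell block B: crate K1, crate K2, crate M3, crate R2]
10. Guard goes back to cell block A alone.  [cell block A: crate M1, crate R1 | cell block B: crate K1, crate K2, crate M3, crate R2]
11. Guard goes to cell block B with crate R1.  [cell block A: crate M1 | cell block B: crate K1, crate K2, crate M3, crate R1, crate R2]
12. Guard goes back to cell block A alone.  [cell block A: crate M1 | cell block B: crate K1, crate K2, crate M3, crate R1, crate R2]
13. Guard goes to cell block B with crate M1.  [cell block A: — | cell block B: crate K1, crate K2, crate M1, crate M3, crate R1, crate R2]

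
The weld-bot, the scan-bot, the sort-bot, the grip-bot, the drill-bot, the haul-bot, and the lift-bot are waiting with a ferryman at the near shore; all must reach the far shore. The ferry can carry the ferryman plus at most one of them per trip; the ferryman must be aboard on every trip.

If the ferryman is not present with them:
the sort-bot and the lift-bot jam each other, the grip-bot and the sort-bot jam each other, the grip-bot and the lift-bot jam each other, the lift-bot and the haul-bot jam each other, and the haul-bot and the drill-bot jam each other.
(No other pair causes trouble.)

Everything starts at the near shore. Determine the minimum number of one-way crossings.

impossible

Whatever the first load, the items left behind include a forbidden pair without the ferryman. No opening move is safe, so no plan exists.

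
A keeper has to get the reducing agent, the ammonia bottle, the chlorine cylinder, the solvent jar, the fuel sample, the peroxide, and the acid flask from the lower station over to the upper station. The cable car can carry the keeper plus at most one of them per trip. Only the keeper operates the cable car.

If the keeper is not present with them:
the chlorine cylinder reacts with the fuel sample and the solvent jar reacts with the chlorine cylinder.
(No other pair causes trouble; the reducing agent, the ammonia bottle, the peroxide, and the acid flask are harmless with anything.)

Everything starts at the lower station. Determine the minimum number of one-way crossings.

Counting alone: the keeper can take at most 1 across per trip to the upper station, so moving all 7 needs at least 7 loaded trips out, with a return between consecutive ones — at least 13 crossings.
The safety rule pushes this higher. Following every safe sequence of crossings, the most of the 7 that can be at the upper station as the cable car arrives there on crossing 13 is 6 — never all 7.
So no plan with fewer than 15 crossings exists, and this one achieves 15:
1. Keeper goes to the upper station with the chlorine cylinder.  [the lower station: the acid flask, the ammonia bottle, the fuel sample, the peroxide, the reducing agent, the solvent jar | the upper station: the chlorine cylinder]
2. Keeper goes back to the lower station alone.  [the lower station: the acid flask, the ammonia bottle, the fuel sample, the peroxide, the reducing agent, the solvent jar | the upper station: the chlorine cylinder]
3. Keeper goes to the upper station with the reducing agent.  [the lower station: the acid flask, the ammonia bottle, the fuel sample, the peroxide, the solvent jar | the upper station: the chlorine cylinder, the reducing agent]
4. Keeper goes back to the lower station alone.  [the lower station: the acid flask, the ammonia bottle, the fuel sample, the peroxide, the solvent jar | the upper station: the chlorine cylinder, the reducing agent]
5. Keeper goes to the upper station with the ammonia bottle.  [the lower station: the acid flask, the fuel sample, the peroxide, the solvent jar | the upper station: the ammonia bottle, the chlorine cylinder, the reducing agent]
6. Keeper goes back to the lower station alone.  [the lower station: the acid flask, the fuel sample, the peroxide, the solvent jar | the upper station: the ammonia bottle, the chlorine cylinder, the reducing agent]
7. Keeper goes to the upper station with the solvent jar.  [the lower station: the acid flask, the fuel sample, the peroxide | the upper station: the ammonia bottle, the chlorine cylinder, the reducing agent, the solvent jar]
8. Keeper goes back to the lower station with the chlorine cylinder.  [the lower station: the acid flask, the chlorine cylinder, the fuel sample, the peroxide | the upper station: the ammonia bottle, the reducing agent, the solvent jar]
9. Keeper goes to the upper station with the fuel sample.  [the lower station: the acid flask, the chlorine cylinder, the peroxide | the upper station: the ammonia bottle, the fuel sample, the reducing agent, the solvent jar]
10. Keeper goes back to the lower station alone.  [the lower station: the acid flask, the chlorine cylinder, the peroxide | the upper station: the ammonia bottle, the fuel sample, the reducing agent, the solvent jar]
11. Keeper goes to the upper station with the peroxide.  [the lower station: the acid flask, the chlorine cylinder | the upper station: the ammonia bottle, the fuel sample, the peroxide, the reducing agent, the solvent jar]
12. Keeper goes back to the lower station alone.  [the lower station: the acid flask, the chlorine cylinder | the upper station: the ammonia bottle, the fuel sample, the peroxide, the reducing agent, the solvent jar]
13. Keeper goes to the upper station with the acid flask.  [the lower station: the chlorine cylinder | the upper station: the acid flask, the ammonia bottle, the fuel sample, the peroxide, the reducing agent, the solvent jar]
14. Keeper goes back to the lower station alone.  [the lower station: the chlorine cylinder | the upper station: the acid flask, the ammonia bottle, the fuel sample, the peroxide, the reducing agent, the solvent jar]
15. Keeper goes to the upper station with the chlorine cylinder.  [the lower station: — | the upper station: the acid flask, the ammonia bottle, the chlorine cylinder, the fuel sample, the peroxide, the reducing agent, the solvent jar]

15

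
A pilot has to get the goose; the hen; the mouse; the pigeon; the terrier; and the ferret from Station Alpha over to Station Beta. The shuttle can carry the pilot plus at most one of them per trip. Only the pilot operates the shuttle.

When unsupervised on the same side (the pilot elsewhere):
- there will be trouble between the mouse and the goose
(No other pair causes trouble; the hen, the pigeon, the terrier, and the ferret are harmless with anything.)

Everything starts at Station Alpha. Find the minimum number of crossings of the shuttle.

Counting alone: the pilot can take at most 1 across per trip to Station Beta, so moving all 6 needs at least 6 loaded trips out, with a return between consecutive ones — at least 11 crossings.
The plan below uses exactly 11 crossings, so it is optimal:
1. Pilot goes to Station Beta with the goose.
2. Pilot goes back to Station Alpha alone.
3. Pilot goes to Station Beta with the hen.
4. Pilot goes back to Station Alpha alone.
5. Pilot goes to Station Beta with the pigeon.
6. Pilot goes back to Station Alpha alone.
7. Pilot goes to Station Beta with the terrier.
8. Pilot goes back to Station Alpha alone.
9. Pilot goes to Station Beta with the ferret.
10. Pilot goes back to Station Alpha alone.
11. Pilot goes to Station Beta with the mouse.

11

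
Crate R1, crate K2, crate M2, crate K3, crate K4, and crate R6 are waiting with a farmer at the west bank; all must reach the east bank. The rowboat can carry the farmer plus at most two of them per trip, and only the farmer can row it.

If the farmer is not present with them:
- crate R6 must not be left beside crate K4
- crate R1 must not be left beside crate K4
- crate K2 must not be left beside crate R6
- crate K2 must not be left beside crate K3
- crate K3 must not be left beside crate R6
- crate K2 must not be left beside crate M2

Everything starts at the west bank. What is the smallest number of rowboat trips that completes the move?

impossible

Whatever the first load, the items left behind include a forbidden pair without the farmer. No opening move is safe, so no plan exists.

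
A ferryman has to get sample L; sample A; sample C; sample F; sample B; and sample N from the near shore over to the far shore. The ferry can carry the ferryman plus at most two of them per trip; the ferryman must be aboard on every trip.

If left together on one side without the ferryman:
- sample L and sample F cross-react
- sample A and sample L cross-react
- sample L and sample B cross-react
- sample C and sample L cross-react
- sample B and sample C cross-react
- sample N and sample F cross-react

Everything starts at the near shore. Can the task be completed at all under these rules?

Whatever the first load, the items left behind include a forbidden pair without the ferryman. No opening move is safe, so no plan exists.

No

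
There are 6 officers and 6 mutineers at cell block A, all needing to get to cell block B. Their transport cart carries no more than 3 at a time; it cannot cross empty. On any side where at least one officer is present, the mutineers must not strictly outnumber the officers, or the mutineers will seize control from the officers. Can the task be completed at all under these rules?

No

Following every safe sequence of crossings from the start, the most of the 12 that can be at cell block B as the transport cart arrives there on crossings 1, 3, 5 is 3, 5, 6 respectively; the best ever achieved is 6 of 12.
From crossing 7 on, no configuration arises that was not already reachable earlier: only 17 distinct safe configurations (who is on which side, and where the transport cart is) can ever be reached, none of them has everyone across, and every continuation just revisits them. They are: 0 officers + 0 mutineers across (transport cart back at the start); 0 officers + 1 mutineer across (transport cart there); 0 officers + 1 mutineer across (transport cart back at the start); 0 officers + 2 mutineers across (transport cart there); 0 officers + 2 mutineers across (transport cart back at the start); 0 officers + 3 mutineers across (transport cart there); 0 officers + 3 mutineers across (transport cart back at the start); 0 officers + 4 mutineers across (transport cart there); 0 officers + 4 mutineers across (transport cart back at the start); 0 officers + 5 mutineers across (transport cart there); 0 officers + 5 mutineers across (transport cart back at the start); 0 officers + 6 mutineers across (transport cart there); 1 officer + 1 mutineer across (transport cart there); 1 officer + 1 mutineer across (transport cart back at the start); 2 officers + 2 mutineers across (transport cart there); 2 officers + 2 mutineers across (transport cart back at the start); 3 officers + 3 mutineers across (transport cart there). So no valid plan exists.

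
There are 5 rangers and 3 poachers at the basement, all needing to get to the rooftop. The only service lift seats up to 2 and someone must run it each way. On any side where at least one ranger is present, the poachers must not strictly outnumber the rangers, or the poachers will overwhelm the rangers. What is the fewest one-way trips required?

13

Counting alone: each trip to the rooftop takes at most 2 across and each return brings at least 1 back, so after t trips out (and t−1 returns) at most 2t − (t−1) of the 8 are across; that first reaches 8 at t = 7, so at least 13 crossings are needed.
The plan below uses exactly 13 crossings, so it is optimal:
1. 2 poachers → the rooftop.  (the basement: 5R 1P; the rooftop: 0R 2P)
2. 1 poacher ← the basement.  (the basement: 5R 2P; the rooftop: 0R 1P)
3. 2 poachers → the rooftop.  (the basement: 5R 0P; the rooftop: 0R 3P)
4. 1 poacher ← the basement.  (the basement: 5R 1P; the rooftop: 0R 2P)
5. 2 rangers → the rooftop.  (the basement: 3R 1P; the rooftop: 2R 2P)
6. 1 poacher ← the basement.  (the basement: 3R 2P; the rooftop: 2R 1P)
7. 1 ranger and 1 poacher → the rooftop.  (the basement: 2R 1P; the rooftop: 3R 2P)
8. 1 poacher ← the basement.  (the basement: 2R 2P; the rooftop: 3R 1P)
9. 2 poachers → the rooftop.  (the basement: 2R 0P; the rooftop: 3R 3P)
10. 1 poacher ← the basement.  (the basement: 2R 1P; the rooftop: 3R 2P)
11. 1 ranger and 1 poacher → the rooftop.  (the basement: 1R 0P; the rooftop: 4R 3P)
12. 1 poacher ← the basement.  (the basement: 1R 1P; the rooftop: 4R 2P)
13. 1 ranger and 1 poacher → the rooftop.  (the basement: 0R 0P; the rooftop: 5R 3P)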